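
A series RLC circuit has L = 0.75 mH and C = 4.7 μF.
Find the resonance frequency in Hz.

Step 1 — Resonance condition Im(Z)=0 gives ω₀ = 1/√(LC).
Step 2 — ω₀ = 1/√(0.00075·4.7e-06) = 1.684e+04 rad/s.
Step 3 — f₀ = ω₀/(2π) = 2681 Hz.

f₀ = 2681 Hz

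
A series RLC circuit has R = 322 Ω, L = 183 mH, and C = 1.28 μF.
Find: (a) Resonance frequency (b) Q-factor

Step 1 — Resonance condition Im(Z)=0 gives ω₀ = 1/√(LC).
Step 2 — ω₀ = 1/√(0.183·1.28e-06) = 2066 rad/s.
Step 3 — f₀ = ω₀/(2π) = 328.8 Hz.
Step 4 — Series Q: Q = ω₀L/R = 2066·0.183/322 = 1.174.

(a) f₀ = 328.8 Hz  (b) Q = 1.174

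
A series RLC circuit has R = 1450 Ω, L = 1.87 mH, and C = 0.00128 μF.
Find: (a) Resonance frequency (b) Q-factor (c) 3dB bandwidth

Step 1 — Resonance: ω₀ = 1/√(LC) = 1/√(0.00187·1.28e-09) = 6.464e+05 rad/s.
Step 2 — f₀ = ω₀/(2π) = 1.029e+05 Hz.
Step 3 — Series Q: Q = ω₀L/R = 6.464e+05·0.00187/1450 = 0.8336.
Step 4 — Bandwidth: Δω = ω₀/Q = 7.754e+05 rad/s; BW = Δω/(2π) = 1.234e+05 Hz.

(a) f₀ = 1.029e+05 Hz  (b) Q = 0.8336  (c) BW = 1.234e+05 Hz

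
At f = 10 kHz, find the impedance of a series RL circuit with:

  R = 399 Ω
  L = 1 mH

Step 1 — Angular frequency: ω = 2π·f = 2π·1e+04 = 6.283e+04 rad/s.
Step 2 — Component impedances:
  R: Z = R = 399 Ω
  L: Z = jωL = j·6.283e+04·0.001 = 0 + j62.83 Ω
Step 3 — Series combination: Z_total = R + L = 399 + j62.83 Ω = 403.9∠8.9° Ω.

Z = 399 + j62.83 Ω = 403.9∠8.9° Ω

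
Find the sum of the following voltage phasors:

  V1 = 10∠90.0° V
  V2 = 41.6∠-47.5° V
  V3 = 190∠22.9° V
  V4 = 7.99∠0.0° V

Step 1 — Convert each phasor to rectangular form:
  V1 = 10·(cos(90.0°) + j·sin(90.0°)) = 0 + j10 V
  V2 = 41.6·(cos(-47.5°) + j·sin(-47.5°)) = 28.1 - j30.67 V
  V3 = 190·(cos(22.9°) + j·sin(22.9°)) = 175 + j73.93 V
  V4 = 7.99·(cos(0.0°) + j·sin(0.0°)) = 7.99 V
Step 2 — Sum components: V_total = 211.1 + j53.26 V.
Step 3 — Convert to polar: |V_total| = 217.7 V, ∠V_total = 14.2°.

V_total = 217.7∠14.2° V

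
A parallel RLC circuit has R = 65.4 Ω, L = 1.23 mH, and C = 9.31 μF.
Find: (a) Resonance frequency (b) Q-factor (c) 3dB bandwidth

Step 1 — Resonance: ω₀ = 1/√(LC) = 1/√(0.00123·9.31e-06) = 9345 rad/s.
Step 2 — f₀ = ω₀/(2π) = 1487 Hz.
Step 3 — Parallel Q: Q = R/(ω₀L) = 65.4/(9345·0.00123) = 5.69.
Step 4 — Bandwidth: Δω = ω₀/Q = 1642 rad/s; BW = Δω/(2π) = 261.4 Hz.

(a) f₀ = 1487 Hz  (b) Q = 5.69  (c) BW = 261.4 Hz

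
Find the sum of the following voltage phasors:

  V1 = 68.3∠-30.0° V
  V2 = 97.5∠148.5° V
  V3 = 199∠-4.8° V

Step 1 — Convert each phasor to rectangular form:
  V1 = 68.3·(cos(-30.0°) + j·sin(-30.0°)) = 59.15 - j34.15 V
  V2 = 97.5·(cos(148.5°) + j·sin(148.5°)) = -83.13 + j50.94 V
  V3 = 199·(cos(-4.8°) + j·sin(-4.8°)) = 198.3 - j16.65 V
Step 2 — Sum components: V_total = 174.3 + j0.1417 V.
Step 3 — Convert to polar: |V_total| = 174.3 V, ∠V_total = 0.0°.

V_total = 174.3∠0.0° V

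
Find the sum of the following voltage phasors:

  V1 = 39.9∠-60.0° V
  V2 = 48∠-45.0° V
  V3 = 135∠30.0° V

Step 1 — Convert each phasor to rectangular form:
  V1 = 39.9·(cos(-60.0°) + j·sin(-60.0°)) = 19.95 - j34.55 V
  V2 = 48·(cos(-45.0°) + j·sin(-45.0°)) = 33.94 - j33.94 V
  V3 = 135·(cos(30.0°) + j·sin(30.0°)) = 116.9 + j67.5 V
Step 2 — Sum components: V_total = 170.8 - j0.9955 V.
Step 3 — Convert to polar: |V_total| = 170.8 V, ∠V_total = -0.3°.

V_total = 170.8∠-0.3° V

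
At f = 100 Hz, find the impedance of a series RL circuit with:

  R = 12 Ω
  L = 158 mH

Step 1 — Angular frequency: ω = 2π·f = 2π·100 = 628.3 rad/s.
Step 2 — Component impedances:
  R: Z = R = 12 Ω
  L: Z = jωL = j·628.3·0.158 = 0 + j99.27 Ω
Step 3 — Series combination: Z_total = R + L = 12 + j99.27 Ω = 100∠83.1° Ω.

Z = 12 + j99.27 Ω = 100∠83.1° Ω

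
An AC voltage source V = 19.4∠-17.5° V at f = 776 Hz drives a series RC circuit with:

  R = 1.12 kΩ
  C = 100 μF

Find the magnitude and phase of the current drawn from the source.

Step 1 — Angular frequency: ω = 2π·f = 2π·776 = 4876 rad/s.
Step 2 — Component impedances:
  R: Z = R = 1120 Ω
  C: Z = 1/(jωC) = -j/(ω·C) = 0 - j2.051 Ω
Step 3 — Series combination: Z_total = R + C = 1120 - j2.051 Ω = 1120∠-0.1° Ω.
Step 4 — Source phasor: V = 19.4∠-17.5° V = 18.5 - j5.834 V.
Step 5 — Ohm's law: I = V / Z_total = (18.5 - j5.834) / (1120 - j2.051) = 0.01653 - j0.005178 A.
Step 6 — Convert to polar: |I| = 0.01732 A, ∠I = -17.4°.

I = 0.01732∠-17.4° A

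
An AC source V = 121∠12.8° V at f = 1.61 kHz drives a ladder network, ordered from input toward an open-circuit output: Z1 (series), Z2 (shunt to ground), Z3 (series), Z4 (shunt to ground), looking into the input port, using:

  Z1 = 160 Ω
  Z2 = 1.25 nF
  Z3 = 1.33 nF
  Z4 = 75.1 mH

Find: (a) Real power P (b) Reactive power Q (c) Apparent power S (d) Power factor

Step 1 — Angular frequency: ω = 2π·f = 2π·1610 = 1.012e+04 rad/s.
Step 2 — Component impedances:
  Z1: Z = R = 160 Ω
  Z2: Z = 1/(jωC) = -j/(ω·C) = 0 - j7.908e+04 Ω
  Z3: Z = 1/(jωC) = -j/(ω·C) = 0 - j7.433e+04 Ω
  Z4: Z = jωL = j·1.012e+04·0.0751 = 0 + j759.7 Ω
Step 3 — Ladder network (open output): work backward from the far end, alternating series and parallel combinations. Z_in = 160 - j3.811e+04 Ω = 3.811e+04∠-89.8° Ω.
Step 4 — Source phasor: V = 121∠12.8° V = 118 + j26.81 V.
Step 5 — Current: I = V / Z = -0.0006904 + j0.003099 A = 0.003175∠102.6° A.
Step 6 — Complex power: S = V·I* = 0.001613 - j0.3841 VA.
Step 7 — Real power: P = Re(S) = 0.001613 W.
Step 8 — Reactive power: Q = Im(S) = -0.3841 VAR.
Step 9 — Apparent power: |S| = 0.3841 VA.
Step 10 — Power factor: PF = P/|S| = 0.004198 (leading).

(a) P = 0.001613 W  (b) Q = -0.3841 VAR  (c) S = 0.3841 VA  (d) PF = 0.004198 (leading)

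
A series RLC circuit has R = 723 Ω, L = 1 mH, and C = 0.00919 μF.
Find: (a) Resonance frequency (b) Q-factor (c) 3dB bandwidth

Step 1 — Resonance condition Im(Z)=0 gives ω₀ = 1/√(LC).
Step 2 — ω₀ = 1/√(0.001·9.19e-09) = 3.299e+05 rad/s.
Step 3 — f₀ = ω₀/(2π) = 5.25e+04 Hz.
Step 4 — Series Q: Q = ω₀L/R = 3.299e+05·0.001/723 = 0.4563.
Step 5 — 3dB bandwidth: Δω = ω₀/Q = 7.23e+05 rad/s; BW = Δω/(2π) = 1.151e+05 Hz.

(a) f₀ = 5.25e+04 Hz  (b) Q = 0.4563  (c) BW = 1.151e+05 Hz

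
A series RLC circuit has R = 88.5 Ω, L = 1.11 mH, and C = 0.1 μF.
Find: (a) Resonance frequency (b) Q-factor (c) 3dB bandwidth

Step 1 — Resonance: ω₀ = 1/√(LC) = 1/√(0.00111·1e-07) = 9.492e+04 rad/s.
Step 2 — f₀ = ω₀/(2π) = 1.511e+04 Hz.
Step 3 — Series Q: Q = ω₀L/R = 9.492e+04·0.00111/88.5 = 1.19.
Step 4 — Bandwidth: Δω = ω₀/Q = 7.973e+04 rad/s; BW = Δω/(2π) = 1.269e+04 Hz.

(a) f₀ = 1.511e+04 Hz  (b) Q = 1.19  (c) BW = 1.269e+04 Hz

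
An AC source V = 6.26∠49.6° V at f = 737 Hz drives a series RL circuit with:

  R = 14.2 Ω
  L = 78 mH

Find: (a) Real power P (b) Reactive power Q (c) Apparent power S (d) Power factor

Step 1 — Angular frequency: ω = 2π·f = 2π·737 = 4631 rad/s.
Step 2 — Component impedances:
  R: Z = R = 14.2 Ω
  L: Z = jωL = j·4631·0.078 = 0 + j361.2 Ω
Step 3 — Series combination: Z_total = R + L = 14.2 + j361.2 Ω = 361.5∠87.7° Ω.
Step 4 — Source phasor: V = 6.26∠49.6° V = 4.057 + j4.767 V.
Step 5 — Current: I = V / Z = 0.01362 - j0.0107 A = 0.01732∠-38.1° A.
Step 6 — Complex power: S = V·I* = 0.004259 + j0.1083 VA.
Step 7 — Real power: P = Re(S) = 0.004259 W.
Step 8 — Reactive power: Q = Im(S) = 0.1083 VAR.
Step 9 — Apparent power: |S| = 0.1084 VA.
Step 10 — Power factor: PF = P/|S| = 0.03928 (lagging).

(a) P = 0.004259 W  (b) Q = 0.1083 VAR  (c) S = 0.1084 VA  (d) PF = 0.03928 (lagging)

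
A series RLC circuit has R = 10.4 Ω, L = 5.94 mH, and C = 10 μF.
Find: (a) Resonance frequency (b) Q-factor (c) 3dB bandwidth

Step 1 — Resonance: ω₀ = 1/√(LC) = 1/√(0.00594·1e-05) = 4103 rad/s.
Step 2 — f₀ = ω₀/(2π) = 653 Hz.
Step 3 — Series Q: Q = ω₀L/R = 4103·0.00594/10.4 = 2.343.
Step 4 — Bandwidth: Δω = ω₀/Q = 1751 rad/s; BW = Δω/(2π) = 278.7 Hz.

(a) f₀ = 653 Hz  (b) Q = 2.343  (c) BW = 278.7 Hz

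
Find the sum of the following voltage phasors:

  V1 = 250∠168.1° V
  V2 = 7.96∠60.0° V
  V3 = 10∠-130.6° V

Step 1 — Convert each phasor to rectangular form:
  V1 = 250·(cos(168.1°) + j·sin(168.1°)) = -244.6 + j51.55 V
  V2 = 7.96·(cos(60.0°) + j·sin(60.0°)) = 3.98 + j6.894 V
  V3 = 10·(cos(-130.6°) + j·sin(-130.6°)) = -6.508 - j7.593 V
Step 2 — Sum components: V_total = -247.2 + j50.85 V.
Step 3 — Convert to polar: |V_total| = 252.3 V, ∠V_total = 168.4°.

V_total = 252.3∠168.4° V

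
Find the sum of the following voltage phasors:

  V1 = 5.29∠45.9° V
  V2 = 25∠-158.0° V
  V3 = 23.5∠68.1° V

Step 1 — Convert each phasor to rectangular form:
  V1 = 5.29·(cos(45.9°) + j·sin(45.9°)) = 3.681 + j3.799 V
  V2 = 25·(cos(-158.0°) + j·sin(-158.0°)) = -23.18 - j9.365 V
  V3 = 23.5·(cos(68.1°) + j·sin(68.1°)) = 8.765 + j21.8 V
Step 2 — Sum components: V_total = -10.73 + j16.24 V.
Step 3 — Convert to polar: |V_total| = 19.46 V, ∠V_total = 123.5°.

V_total = 19.46∠123.5° V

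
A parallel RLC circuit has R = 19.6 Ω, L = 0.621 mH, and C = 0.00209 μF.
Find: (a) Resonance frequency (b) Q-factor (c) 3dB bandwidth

Step 1 — Resonance: ω₀ = 1/√(LC) = 1/√(0.000621·2.09e-09) = 8.778e+05 rad/s.
Step 2 — f₀ = ω₀/(2π) = 1.397e+05 Hz.
Step 3 — Parallel Q: Q = R/(ω₀L) = 19.6/(8.778e+05·0.000621) = 0.03596.
Step 4 — Bandwidth: Δω = ω₀/Q = 2.441e+07 rad/s; BW = Δω/(2π) = 3.885e+06 Hz.

(a) f₀ = 1.397e+05 Hz  (b) Q = 0.03596  (c) BW = 3.885e+06 Hz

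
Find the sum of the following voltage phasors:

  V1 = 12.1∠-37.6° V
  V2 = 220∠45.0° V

Step 1 — Convert each phasor to rectangular form:
  V1 = 12.1·(cos(-37.6°) + j·sin(-37.6°)) = 9.587 - j7.383 V
  V2 = 220·(cos(45.0°) + j·sin(45.0°)) = 155.6 + j155.6 V
Step 2 — Sum components: V_total = 165.2 + j148.2 V.
Step 3 — Convert to polar: |V_total| = 221.9 V, ∠V_total = 41.9°.

V_total = 221.9∠41.9° V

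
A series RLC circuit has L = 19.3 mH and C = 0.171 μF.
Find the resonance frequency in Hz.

Step 1 — Resonance condition Im(Z)=0 gives ω₀ = 1/√(LC).
Step 2 — ω₀ = 1/√(0.0193·1.71e-07) = 1.741e+04 rad/s.
Step 3 — f₀ = ω₀/(2π) = 2770 Hz.

f₀ = 2770 Hz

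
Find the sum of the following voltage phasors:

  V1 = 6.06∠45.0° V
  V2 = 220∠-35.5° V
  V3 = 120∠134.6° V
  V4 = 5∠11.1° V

Step 1 — Convert each phasor to rectangular form:
  V1 = 6.06·(cos(45.0°) + j·sin(45.0°)) = 4.285 + j4.285 V
  V2 = 220·(cos(-35.5°) + j·sin(-35.5°)) = 179.1 - j127.8 V
  V3 = 120·(cos(134.6°) + j·sin(134.6°)) = -84.26 + j85.44 V
  V4 = 5·(cos(11.1°) + j·sin(11.1°)) = 4.906 + j0.9626 V
Step 2 — Sum components: V_total = 104 - j37.06 V.
Step 3 — Convert to polar: |V_total| = 110.4 V, ∠V_total = -19.6°.

V_total = 110.4∠-19.6° V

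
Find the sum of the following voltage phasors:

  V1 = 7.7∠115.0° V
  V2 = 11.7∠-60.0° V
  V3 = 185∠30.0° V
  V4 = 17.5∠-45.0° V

Step 1 — Convert each phasor to rectangular form:
  V1 = 7.7·(cos(115.0°) + j·sin(115.0°)) = -3.254 + j6.979 V
  V2 = 11.7·(cos(-60.0°) + j·sin(-60.0°)) = 5.85 - j10.13 V
  V3 = 185·(cos(30.0°) + j·sin(30.0°)) = 160.2 + j92.5 V
  V4 = 17.5·(cos(-45.0°) + j·sin(-45.0°)) = 12.37 - j12.37 V
Step 2 — Sum components: V_total = 175.2 + j76.97 V.
Step 3 — Convert to polar: |V_total| = 191.3 V, ∠V_total = 23.7°.

V_total = 191.3∠23.7° V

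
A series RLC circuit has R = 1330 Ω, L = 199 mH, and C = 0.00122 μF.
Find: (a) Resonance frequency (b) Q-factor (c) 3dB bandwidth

Step 1 — Resonance: ω₀ = 1/√(LC) = 1/√(0.199·1.22e-09) = 6.418e+04 rad/s.
Step 2 — f₀ = ω₀/(2π) = 1.021e+04 Hz.
Step 3 — Series Q: Q = ω₀L/R = 6.418e+04·0.199/1330 = 9.603.
Step 4 — Bandwidth: Δω = ω₀/Q = 6683 rad/s; BW = Δω/(2π) = 1064 Hz.

(a) f₀ = 1.021e+04 Hz  (b) Q = 9.603  (c) BW = 1064 Hz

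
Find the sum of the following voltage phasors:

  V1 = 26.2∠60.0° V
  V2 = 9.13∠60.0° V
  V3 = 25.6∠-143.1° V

Step 1 — Convert each phasor to rectangular form:
  V1 = 26.2·(cos(60.0°) + j·sin(60.0°)) = 13.1 + j22.69 V
  V2 = 9.13·(cos(60.0°) + j·sin(60.0°)) = 4.565 + j7.907 V
  V3 = 25.6·(cos(-143.1°) + j·sin(-143.1°)) = -20.47 - j15.37 V
Step 2 — Sum components: V_total = -2.807 + j15.23 V.
Step 3 — Convert to polar: |V_total| = 15.48 V, ∠V_total = 100.4°.

V_total = 15.48∠100.4° V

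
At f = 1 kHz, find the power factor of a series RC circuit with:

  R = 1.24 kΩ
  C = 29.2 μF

Step 1 — Angular frequency: ω = 2π·f = 2π·1000 = 6283 rad/s.
Step 2 — Component impedances:
  R: Z = R = 1240 Ω
  C: Z = 1/(jωC) = -j/(ω·C) = 0 - j5.451 Ω
Step 3 — Series combination: Z_total = R + C = 1240 - j5.451 Ω = 1240∠-0.3° Ω.
Step 4 — Power factor: PF = cos(φ) = Re(Z)/|Z| = 1240/1240 = 1.
Step 5 — Type: Im(Z) = -5.451 ⇒ leading (phase φ = -0.3°).

PF = 1 (leading, φ = -0.3°)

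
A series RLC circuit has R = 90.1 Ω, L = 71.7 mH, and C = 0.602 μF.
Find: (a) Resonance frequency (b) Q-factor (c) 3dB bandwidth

Step 1 — Resonance: ω₀ = 1/√(LC) = 1/√(0.0717·6.02e-07) = 4813 rad/s.
Step 2 — f₀ = ω₀/(2π) = 766.1 Hz.
Step 3 — Series Q: Q = ω₀L/R = 4813·0.0717/90.1 = 3.83.
Step 4 — Bandwidth: Δω = ω₀/Q = 1257 rad/s; BW = Δω/(2π) = 200 Hz.

(a) f₀ = 766.1 Hz  (b) Q = 3.83  (c) BW = 200 Hz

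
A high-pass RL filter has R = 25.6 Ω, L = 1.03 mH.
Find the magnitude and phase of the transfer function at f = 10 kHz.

Step 1 — Angular frequency: ω = 2π·1e+04 = 6.283e+04 rad/s.
Step 2 — Transfer function: H(jω) = jωL/(R + jωL).
Step 3 — Numerator jωL = j·64.72; denominator R + jωL = 25.6 + j64.72.
Step 4 — H = 0.8647 + j0.342.
Step 5 — Magnitude: |H| = 0.9299 (-0.6 dB); phase: φ = 21.6°.

|H| = 0.9299 (-0.6 dB), φ = 21.6°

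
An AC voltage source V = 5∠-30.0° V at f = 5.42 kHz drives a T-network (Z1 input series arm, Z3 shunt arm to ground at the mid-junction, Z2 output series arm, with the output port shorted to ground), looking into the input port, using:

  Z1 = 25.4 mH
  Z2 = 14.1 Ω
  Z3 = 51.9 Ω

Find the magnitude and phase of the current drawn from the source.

Step 1 — Angular frequency: ω = 2π·f = 2π·5420 = 3.405e+04 rad/s.
Step 2 — Component impedances:
  Z1: Z = jωL = j·3.405e+04·0.0254 = 0 + j865 Ω
  Z2: Z = R = 14.1 Ω
  Z3: Z = R = 51.9 Ω
Step 3 — With the output port shorted to ground, the output series arm Z2 runs from the junction to ground; the shunt arm Z3 also runs from the junction to ground. They appear in parallel: Z3 || Z2 = 11.09 Ω.
Step 4 — Series with input arm Z1: Z_in = Z1 + (Z3 || Z2) = 11.09 + j865 Ω = 865.1∠89.3° Ω.
Step 5 — Source phasor: V = 5∠-30.0° V = 4.33 - j2.5 V.
Step 6 — Ohm's law: I = V / Z_total = (4.33 - j2.5) / (11.09 + j865) = -0.002826 - j0.005042 A.
Step 7 — Convert to polar: |I| = 0.00578 A, ∠I = -119.3°.

I = 0.00578∠-119.3° A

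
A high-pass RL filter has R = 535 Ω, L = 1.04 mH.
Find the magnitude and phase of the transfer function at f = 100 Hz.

Step 1 — Angular frequency: ω = 2π·100 = 628.3 rad/s.
Step 2 — Transfer function: H(jω) = jωL/(R + jωL).
Step 3 — Numerator jωL = j·0.6535; denominator R + jωL = 535 + j0.6535.
Step 4 — H = 1.492e-06 + j0.001221.
Step 5 — Magnitude: |H| = 0.001221 (-58.3 dB); phase: φ = 89.9°.

|H| = 0.001221 (-58.3 dB), φ = 89.9°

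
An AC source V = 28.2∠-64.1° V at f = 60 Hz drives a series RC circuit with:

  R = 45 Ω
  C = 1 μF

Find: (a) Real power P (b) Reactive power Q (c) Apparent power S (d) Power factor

Step 1 — Angular frequency: ω = 2π·f = 2π·60 = 377 rad/s.
Step 2 — Component impedances:
  R: Z = R = 45 Ω
  C: Z = 1/(jωC) = -j/(ω·C) = 0 - j2653 Ω
Step 3 — Series combination: Z_total = R + C = 45 - j2653 Ω = 2653∠-89.0° Ω.
Step 4 — Source phasor: V = 28.2∠-64.1° V = 12.32 - j25.37 V.
Step 5 — Current: I = V / Z = 0.009639 + j0.00448 A = 0.01063∠24.9° A.
Step 6 — Complex power: S = V·I* = 0.005084 - j0.2997 VA.
Step 7 — Real power: P = Re(S) = 0.005084 W.
Step 8 — Reactive power: Q = Im(S) = -0.2997 VAR.
Step 9 — Apparent power: |S| = 0.2998 VA.
Step 10 — Power factor: PF = P/|S| = 0.01696 (leading).

(a) P = 0.005084 W  (b) Q = -0.2997 VAR  (c) S = 0.2998 VA  (d) PF = 0.01696 (leading)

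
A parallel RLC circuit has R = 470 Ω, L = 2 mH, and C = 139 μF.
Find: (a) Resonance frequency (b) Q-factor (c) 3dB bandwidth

Step 1 — Resonance: ω₀ = 1/√(LC) = 1/√(0.002·0.000139) = 1897 rad/s.
Step 2 — f₀ = ω₀/(2π) = 301.9 Hz.
Step 3 — Parallel Q: Q = R/(ω₀L) = 470/(1897·0.002) = 123.9.
Step 4 — Bandwidth: Δω = ω₀/Q = 15.31 rad/s; BW = Δω/(2π) = 2.436 Hz.

(a) f₀ = 301.9 Hz  (b) Q = 123.9  (c) BW = 2.436 Hz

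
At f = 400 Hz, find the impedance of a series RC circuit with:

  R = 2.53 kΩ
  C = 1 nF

Step 1 — Angular frequency: ω = 2π·f = 2π·400 = 2513 rad/s.
Step 2 — Component impedances:
  R: Z = R = 2530 Ω
  C: Z = 1/(jωC) = -j/(ω·C) = 0 - j3.979e+05 Ω
Step 3 — Series combination: Z_total = R + C = 2530 - j3.979e+05 Ω = 3.979e+05∠-89.6° Ω.

Z = 2530 - j3.979e+05 Ω = 3.979e+05∠-89.6° Ω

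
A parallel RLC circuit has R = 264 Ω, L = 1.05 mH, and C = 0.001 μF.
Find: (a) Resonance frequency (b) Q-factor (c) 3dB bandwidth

Step 1 — Resonance: ω₀ = 1/√(LC) = 1/√(0.00105·1e-09) = 9.759e+05 rad/s.
Step 2 — f₀ = ω₀/(2π) = 1.553e+05 Hz.
Step 3 — Parallel Q: Q = R/(ω₀L) = 264/(9.759e+05·0.00105) = 0.2576.
Step 4 — Bandwidth: Δω = ω₀/Q = 3.788e+06 rad/s; BW = Δω/(2π) = 6.029e+05 Hz.

(a) f₀ = 1.553e+05 Hz  (b) Q = 0.2576  (c) BW = 6.029e+05 Hz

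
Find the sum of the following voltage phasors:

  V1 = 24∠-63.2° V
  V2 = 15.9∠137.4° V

Step 1 — Convert each phasor to rectangular form:
  V1 = 24·(cos(-63.2°) + j·sin(-63.2°)) = 10.82 - j21.42 V
  V2 = 15.9·(cos(137.4°) + j·sin(137.4°)) = -11.7 + j10.76 V
Step 2 — Sum components: V_total = -0.8829 - j10.66 V.
Step 3 — Convert to polar: |V_total| = 10.7 V, ∠V_total = -94.7°.

V_total = 10.7∠-94.7° V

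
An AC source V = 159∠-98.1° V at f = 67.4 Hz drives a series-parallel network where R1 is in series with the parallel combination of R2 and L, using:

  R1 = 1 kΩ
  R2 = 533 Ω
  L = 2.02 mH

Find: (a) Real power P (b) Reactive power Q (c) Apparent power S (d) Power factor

Step 1 — Angular frequency: ω = 2π·f = 2π·67.4 = 423.5 rad/s.
Step 2 — Component impedances:
  R1: Z = R = 1000 Ω
  R2: Z = R = 533 Ω
  L: Z = jωL = j·423.5·0.00202 = 0 + j0.8554 Ω
Step 3 — Parallel branch: R2 || L = 1/(1/R2 + 1/L) = 0.001373 + j0.8554 Ω.
Step 4 — Series with R1: Z_total = R1 + (R2 || L) = 1000 + j0.8554 Ω = 1000∠0.0° Ω.
Step 5 — Source phasor: V = 159∠-98.1° V = -22.4 - j157.4 V.
Step 6 — Current: I = V / Z = -0.02254 - j0.1574 A = 0.159∠-98.1° A.
Step 7 — Complex power: S = V·I* = 25.28 + j0.02163 VA.
Step 8 — Real power: P = Re(S) = 25.28 W.
Step 9 — Reactive power: Q = Im(S) = 0.02163 VAR.
Step 10 — Apparent power: |S| = 25.28 VA.
Step 11 — Power factor: PF = P/|S| = 1 (lagging).

(a) P = 25.28 W  (b) Q = 0.02163 VAR  (c) S = 25.28 VA  (d) PF = 1 (lagging)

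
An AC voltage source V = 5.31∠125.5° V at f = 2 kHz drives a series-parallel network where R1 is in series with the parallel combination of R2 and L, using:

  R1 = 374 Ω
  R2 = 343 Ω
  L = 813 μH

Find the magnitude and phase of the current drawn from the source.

Step 1 — Angular frequency: ω = 2π·f = 2π·2000 = 1.257e+04 rad/s.
Step 2 — Component impedances:
  R1: Z = R = 374 Ω
  R2: Z = R = 343 Ω
  L: Z = jωL = j·1.257e+04·0.000813 = 0 + j10.22 Ω
Step 3 — Parallel branch: R2 || L = 1/(1/R2 + 1/L) = 0.304 + j10.21 Ω.
Step 4 — Series with R1: Z_total = R1 + (R2 || L) = 374.3 + j10.21 Ω = 374.4∠1.6° Ω.
Step 5 — Source phasor: V = 5.31∠125.5° V = -3.084 + j4.323 V.
Step 6 — Ohm's law: I = V / Z_total = (-3.084 + j4.323) / (374.3 + j10.21) = -0.007917 + j0.01177 A.
Step 7 — Convert to polar: |I| = 0.01418 A, ∠I = 123.9°.

I = 0.01418∠123.9° A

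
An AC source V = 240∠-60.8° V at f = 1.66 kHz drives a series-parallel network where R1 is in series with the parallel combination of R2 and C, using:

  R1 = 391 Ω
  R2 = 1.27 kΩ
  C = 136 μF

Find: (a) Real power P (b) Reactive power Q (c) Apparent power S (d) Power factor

Step 1 — Angular frequency: ω = 2π·f = 2π·1660 = 1.043e+04 rad/s.
Step 2 — Component impedances:
  R1: Z = R = 391 Ω
  R2: Z = R = 1270 Ω
  C: Z = 1/(jωC) = -j/(ω·C) = 0 - j0.705 Ω
Step 3 — Parallel branch: R2 || C = 1/(1/R2 + 1/C) = 0.0003913 - j0.705 Ω.
Step 4 — Series with R1: Z_total = R1 + (R2 || C) = 391 - j0.705 Ω = 391∠-0.1° Ω.
Step 5 — Source phasor: V = 240∠-60.8° V = 117.1 - j209.5 V.
Step 6 — Current: I = V / Z = 0.3004 - j0.5353 A = 0.6138∠-60.7° A.
Step 7 — Complex power: S = V·I* = 147.3 - j0.2656 VA.
Step 8 — Real power: P = Re(S) = 147.3 W.
Step 9 — Reactive power: Q = Im(S) = -0.2656 VAR.
Step 10 — Apparent power: |S| = 147.3 VA.
Step 11 — Power factor: PF = P/|S| = 1 (leading).

(a) P = 147.3 W  (b) Q = -0.2656 VAR  (c) S = 147.3 VA  (d) PF = 1 (leading)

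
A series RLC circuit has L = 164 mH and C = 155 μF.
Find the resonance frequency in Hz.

Step 1 — Resonance condition Im(Z)=0 gives ω₀ = 1/√(LC).
Step 2 — ω₀ = 1/√(0.164·0.000155) = 198.3 rad/s.
Step 3 — f₀ = ω₀/(2π) = 31.57 Hz.

f₀ = 31.57 Hz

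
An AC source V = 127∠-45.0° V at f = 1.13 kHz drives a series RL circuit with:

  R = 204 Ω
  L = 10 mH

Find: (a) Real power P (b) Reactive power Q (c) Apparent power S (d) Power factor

Step 1 — Angular frequency: ω = 2π·f = 2π·1130 = 7100 rad/s.
Step 2 — Component impedances:
  R: Z = R = 204 Ω
  L: Z = jωL = j·7100·0.01 = 0 + j71 Ω
Step 3 — Series combination: Z_total = R + L = 204 + j71 Ω = 216∠19.2° Ω.
Step 4 — Source phasor: V = 127∠-45.0° V = 89.8 - j89.8 V.
Step 5 — Current: I = V / Z = 0.256 - j0.5293 A = 0.588∠-64.2° A.
Step 6 — Complex power: S = V·I* = 70.52 + j24.54 VA.
Step 7 — Real power: P = Re(S) = 70.52 W.
Step 8 — Reactive power: Q = Im(S) = 24.54 VAR.
Step 9 — Apparent power: |S| = 74.67 VA.
Step 10 — Power factor: PF = P/|S| = 0.9444 (lagging).

(a) P = 70.52 W  (b) Q = 24.54 VAR  (c) S = 74.67 VA  (d) PF = 0.9444 (lagging)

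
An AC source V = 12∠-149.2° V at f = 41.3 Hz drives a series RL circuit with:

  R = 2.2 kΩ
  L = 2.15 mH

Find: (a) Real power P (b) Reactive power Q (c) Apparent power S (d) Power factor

Step 1 — Angular frequency: ω = 2π·f = 2π·41.3 = 259.5 rad/s.
Step 2 — Component impedances:
  R: Z = R = 2200 Ω
  L: Z = jωL = j·259.5·0.00215 = 0 + j0.5579 Ω
Step 3 — Series combination: Z_total = R + L = 2200 + j0.5579 Ω = 2200∠0.0° Ω.
Step 4 — Source phasor: V = 12∠-149.2° V = -10.31 - j6.145 V.
Step 5 — Current: I = V / Z = -0.004686 - j0.002792 A = 0.005455∠-149.2° A.
Step 6 — Complex power: S = V·I* = 0.06545 + j1.66e-05 VA.
Step 7 — Real power: P = Re(S) = 0.06545 W.
Step 8 — Reactive power: Q = Im(S) = 1.66e-05 VAR.
Step 9 — Apparent power: |S| = 0.06545 VA.
Step 10 — Power factor: PF = P/|S| = 1 (lagging).

(a) P = 0.06545 W  (b) Q = 1.66e-05 VAR  (c) S = 0.06545 VA  (d) PF = 1 (lagging)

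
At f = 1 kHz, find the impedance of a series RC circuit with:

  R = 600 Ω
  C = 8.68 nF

Step 1 — Angular frequency: ω = 2π·f = 2π·1000 = 6283 rad/s.
Step 2 — Component impedances:
  R: Z = R = 600 Ω
  C: Z = 1/(jωC) = -j/(ω·C) = 0 - j1.834e+04 Ω
Step 3 — Series combination: Z_total = R + C = 600 - j1.834e+04 Ω = 1.835e+04∠-88.1° Ω.

Z = 600 - j1.834e+04 Ω = 1.835e+04∠-88.1° Ω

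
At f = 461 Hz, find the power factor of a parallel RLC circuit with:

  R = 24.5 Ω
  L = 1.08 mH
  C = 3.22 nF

Step 1 — Angular frequency: ω = 2π·f = 2π·461 = 2897 rad/s.
Step 2 — Component impedances:
  R: Z = R = 24.5 Ω
  L: Z = jωL = j·2897·0.00108 = 0 + j3.128 Ω
  C: Z = 1/(jωC) = -j/(ω·C) = 0 - j1.072e+05 Ω
Step 3 — Parallel combination: 1/Z_total = 1/R + 1/L + 1/C; Z_total = 0.393 + j3.078 Ω = 3.103∠82.7° Ω.
Step 4 — Power factor: PF = cos(φ) = Re(Z)/|Z| = 0.393/3.103 = 0.1267.
Step 5 — Type: Im(Z) = 3.078 ⇒ lagging (phase φ = 82.7°).

PF = 0.1267 (lagging, φ = 82.7°)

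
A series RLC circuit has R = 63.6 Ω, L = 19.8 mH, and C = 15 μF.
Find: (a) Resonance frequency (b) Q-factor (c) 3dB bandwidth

Step 1 — Resonance: ω₀ = 1/√(LC) = 1/√(0.0198·1.5e-05) = 1835 rad/s.
Step 2 — f₀ = ω₀/(2π) = 292 Hz.
Step 3 — Series Q: Q = ω₀L/R = 1835·0.0198/63.6 = 0.5713.
Step 4 — Bandwidth: Δω = ω₀/Q = 3212 rad/s; BW = Δω/(2π) = 511.2 Hz.

(a) f₀ = 292 Hz  (b) Q = 0.5713  (c) BW = 511.2 Hz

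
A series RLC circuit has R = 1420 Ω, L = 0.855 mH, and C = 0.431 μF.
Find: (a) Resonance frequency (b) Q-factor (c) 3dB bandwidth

Step 1 — Resonance condition Im(Z)=0 gives ω₀ = 1/√(LC).
Step 2 — ω₀ = 1/√(0.000855·4.31e-07) = 5.209e+04 rad/s.
Step 3 — f₀ = ω₀/(2π) = 8291 Hz.
Step 4 — Series Q: Q = ω₀L/R = 5.209e+04·0.000855/1420 = 0.03137.
Step 5 — 3dB bandwidth: Δω = ω₀/Q = 1.661e+06 rad/s; BW = Δω/(2π) = 2.643e+05 Hz.

(a) f₀ = 8291 Hz  (b) Q = 0.03137  (c) BW = 2.643e+05 Hz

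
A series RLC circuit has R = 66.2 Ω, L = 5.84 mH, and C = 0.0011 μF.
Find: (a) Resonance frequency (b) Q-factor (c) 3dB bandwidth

Step 1 — Resonance condition Im(Z)=0 gives ω₀ = 1/√(LC).
Step 2 — ω₀ = 1/√(0.00584·1.1e-09) = 3.945e+05 rad/s.
Step 3 — f₀ = ω₀/(2π) = 6.279e+04 Hz.
Step 4 — Series Q: Q = ω₀L/R = 3.945e+05·0.00584/66.2 = 34.81.
Step 5 — 3dB bandwidth: Δω = ω₀/Q = 1.134e+04 rad/s; BW = Δω/(2π) = 1804 Hz.

(a) f₀ = 6.279e+04 Hz  (b) Q = 34.81  (c) BW = 1804 Hz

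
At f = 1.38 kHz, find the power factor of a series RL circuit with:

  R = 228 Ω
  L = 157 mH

Step 1 — Angular frequency: ω = 2π·f = 2π·1380 = 8671 rad/s.
Step 2 — Component impedances:
  R: Z = R = 228 Ω
  L: Z = jωL = j·8671·0.157 = 0 + j1361 Ω
Step 3 — Series combination: Z_total = R + L = 228 + j1361 Ω = 1380∠80.5° Ω.
Step 4 — Power factor: PF = cos(φ) = Re(Z)/|Z| = 228/1380 = 0.1652.
Step 5 — Type: Im(Z) = 1361 ⇒ lagging (phase φ = 80.5°).

PF = 0.1652 (lagging, φ = 80.5°)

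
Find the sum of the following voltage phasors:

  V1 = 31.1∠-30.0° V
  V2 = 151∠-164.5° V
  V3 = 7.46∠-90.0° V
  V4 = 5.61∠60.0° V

Step 1 — Convert each phasor to rectangular form:
  V1 = 31.1·(cos(-30.0°) + j·sin(-30.0°)) = 26.93 - j15.55 V
  V2 = 151·(cos(-164.5°) + j·sin(-164.5°)) = -145.5 - j40.35 V
  V3 = 7.46·(cos(-90.0°) + j·sin(-90.0°)) = 0 - j7.46 V
  V4 = 5.61·(cos(60.0°) + j·sin(60.0°)) = 2.805 + j4.858 V
Step 2 — Sum components: V_total = -115.8 - j58.5 V.
Step 3 — Convert to polar: |V_total| = 129.7 V, ∠V_total = -153.2°.

V_total = 129.7∠-153.2° V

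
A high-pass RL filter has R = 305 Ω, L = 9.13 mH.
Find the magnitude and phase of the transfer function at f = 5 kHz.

Step 1 — Angular frequency: ω = 2π·5000 = 3.142e+04 rad/s.
Step 2 — Transfer function: H(jω) = jωL/(R + jωL).
Step 3 — Numerator jωL = j·286.8; denominator R + jωL = 305 + j286.8.
Step 4 — H = 0.4693 + j0.4991.
Step 5 — Magnitude: |H| = 0.6851 (-3.3 dB); phase: φ = 46.8°.

|H| = 0.6851 (-3.3 dB), φ = 46.8°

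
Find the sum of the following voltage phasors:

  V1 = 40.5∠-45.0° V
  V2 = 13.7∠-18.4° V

Step 1 — Convert each phasor to rectangular form:
  V1 = 40.5·(cos(-45.0°) + j·sin(-45.0°)) = 28.64 - j28.64 V
  V2 = 13.7·(cos(-18.4°) + j·sin(-18.4°)) = 13 - j4.324 V
Step 2 — Sum components: V_total = 41.64 - j32.96 V.
Step 3 — Convert to polar: |V_total| = 53.11 V, ∠V_total = -38.4°.

V_total = 53.11∠-38.4° V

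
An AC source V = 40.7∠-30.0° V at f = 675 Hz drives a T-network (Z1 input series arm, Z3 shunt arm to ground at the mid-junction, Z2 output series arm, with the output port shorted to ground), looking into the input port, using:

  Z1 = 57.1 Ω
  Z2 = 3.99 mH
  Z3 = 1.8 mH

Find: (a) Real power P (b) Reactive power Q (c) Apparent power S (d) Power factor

Step 1 — Angular frequency: ω = 2π·f = 2π·675 = 4241 rad/s.
Step 2 — Component impedances:
  Z1: Z = R = 57.1 Ω
  Z2: Z = jωL = j·4241·0.00399 = 0 + j16.92 Ω
  Z3: Z = jωL = j·4241·0.0018 = 0 + j7.634 Ω
Step 3 — With the output port shorted to ground, the output series arm Z2 runs from the junction to ground; the shunt arm Z3 also runs from the junction to ground. They appear in parallel: Z3 || Z2 = 0 + j5.261 Ω.
Step 4 — Series with input arm Z1: Z_in = Z1 + (Z3 || Z2) = 57.1 + j5.261 Ω = 57.34∠5.3° Ω.
Step 5 — Source phasor: V = 40.7∠-30.0° V = 35.25 - j20.35 V.
Step 6 — Current: I = V / Z = 0.5795 - j0.4098 A = 0.7098∠-35.3° A.
Step 7 — Complex power: S = V·I* = 28.77 + j2.65 VA.
Step 8 — Real power: P = Re(S) = 28.77 W.
Step 9 — Reactive power: Q = Im(S) = 2.65 VAR.
Step 10 — Apparent power: |S| = 28.89 VA.
Step 11 — Power factor: PF = P/|S| = 0.9958 (lagging).

(a) P = 28.77 W  (b) Q = 2.65 VAR  (c) S = 28.89 VA  (d) PF = 0.9958 (lagging)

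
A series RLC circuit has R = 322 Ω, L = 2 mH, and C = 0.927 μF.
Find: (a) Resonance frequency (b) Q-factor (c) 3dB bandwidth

Step 1 — Resonance: ω₀ = 1/√(LC) = 1/√(0.002·9.27e-07) = 2.322e+04 rad/s.
Step 2 — f₀ = ω₀/(2π) = 3696 Hz.
Step 3 — Series Q: Q = ω₀L/R = 2.322e+04·0.002/322 = 0.1443.
Step 4 — Bandwidth: Δω = ω₀/Q = 1.61e+05 rad/s; BW = Δω/(2π) = 2.562e+04 Hz.

(a) f₀ = 3696 Hz  (b) Q = 0.1443  (c) BW = 2.562e+04 Hz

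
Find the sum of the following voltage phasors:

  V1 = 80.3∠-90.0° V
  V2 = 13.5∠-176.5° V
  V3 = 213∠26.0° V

Step 1 — Convert each phasor to rectangular form:
  V1 = 80.3·(cos(-90.0°) + j·sin(-90.0°)) = 0 - j80.3 V
  V2 = 13.5·(cos(-176.5°) + j·sin(-176.5°)) = -13.47 - j0.8242 V
  V3 = 213·(cos(26.0°) + j·sin(26.0°)) = 191.4 + j93.37 V
Step 2 — Sum components: V_total = 178 + j12.25 V.
Step 3 — Convert to polar: |V_total| = 178.4 V, ∠V_total = 3.9°.

V_total = 178.4∠3.9° V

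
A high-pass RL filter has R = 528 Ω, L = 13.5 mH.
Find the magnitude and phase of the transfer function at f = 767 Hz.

Step 1 — Angular frequency: ω = 2π·767 = 4819 rad/s.
Step 2 — Transfer function: H(jω) = jωL/(R + jωL).
Step 3 — Numerator jωL = j·65.06; denominator R + jωL = 528 + j65.06.
Step 4 — H = 0.01496 + j0.1214.
Step 5 — Magnitude: |H| = 0.1223 (-18.3 dB); phase: φ = 83.0°.

|H| = 0.1223 (-18.3 dB), φ = 83.0°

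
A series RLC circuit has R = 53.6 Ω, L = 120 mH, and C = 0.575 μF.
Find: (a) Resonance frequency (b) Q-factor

Step 1 — Resonance condition Im(Z)=0 gives ω₀ = 1/√(LC).
Step 2 — ω₀ = 1/√(0.12·5.75e-07) = 3807 rad/s.
Step 3 — f₀ = ω₀/(2π) = 605.9 Hz.
Step 4 — Series Q: Q = ω₀L/R = 3807·0.12/53.6 = 8.523.

(a) f₀ = 605.9 Hz  (b) Q = 8.523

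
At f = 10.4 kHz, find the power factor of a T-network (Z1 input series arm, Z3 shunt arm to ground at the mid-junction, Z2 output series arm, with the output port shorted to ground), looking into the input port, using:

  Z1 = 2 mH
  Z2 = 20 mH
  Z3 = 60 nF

Step 1 — Angular frequency: ω = 2π·f = 2π·1.04e+04 = 6.535e+04 rad/s.
Step 2 — Component impedances:
  Z1: Z = jωL = j·6.535e+04·0.002 = 0 + j130.7 Ω
  Z2: Z = jωL = j·6.535e+04·0.02 = 0 + j1307 Ω
  Z3: Z = 1/(jωC) = -j/(ω·C) = 0 - j255.1 Ω
Step 3 — With the output port shorted to ground, the output series arm Z2 runs from the junction to ground; the shunt arm Z3 also runs from the junction to ground. They appear in parallel: Z3 || Z2 = 0 - j316.9 Ω.
Step 4 — Series with input arm Z1: Z_in = Z1 + (Z3 || Z2) = 0 - j186.2 Ω = 186.2∠-90.0° Ω.
Step 5 — Power factor: PF = cos(φ) = Re(Z)/|Z| = 0/186.2 = 0.
Step 6 — Type: Im(Z) = -186.2 ⇒ leading (phase φ = -90.0°).

PF = 0 (leading, φ = -90.0°)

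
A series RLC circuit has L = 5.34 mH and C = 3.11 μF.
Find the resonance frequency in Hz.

Step 1 — Resonance condition Im(Z)=0 gives ω₀ = 1/√(LC).
Step 2 — ω₀ = 1/√(0.00534·3.11e-06) = 7760 rad/s.
Step 3 — f₀ = ω₀/(2π) = 1235 Hz.

f₀ = 1235 Hz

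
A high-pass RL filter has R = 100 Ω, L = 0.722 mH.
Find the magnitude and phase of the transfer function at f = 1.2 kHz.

Step 1 — Angular frequency: ω = 2π·1200 = 7540 rad/s.
Step 2 — Transfer function: H(jω) = jωL/(R + jωL).
Step 3 — Numerator jωL = j·5.444; denominator R + jωL = 100 + j5.444.
Step 4 — H = 0.002955 + j0.05428.
Step 5 — Magnitude: |H| = 0.05436 (-25.3 dB); phase: φ = 86.9°.

|H| = 0.05436 (-25.3 dB), φ = 86.9°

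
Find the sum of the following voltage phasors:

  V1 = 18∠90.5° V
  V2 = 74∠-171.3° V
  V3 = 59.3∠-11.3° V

Step 1 — Convert each phasor to rectangular form:
  V1 = 18·(cos(90.5°) + j·sin(90.5°)) = -0.1571 + j18 V
  V2 = 74·(cos(-171.3°) + j·sin(-171.3°)) = -73.15 - j11.19 V
  V3 = 59.3·(cos(-11.3°) + j·sin(-11.3°)) = 58.15 - j11.62 V
Step 2 — Sum components: V_total = -15.16 - j4.814 V.
Step 3 — Convert to polar: |V_total| = 15.9 V, ∠V_total = -162.4°.

V_total = 15.9∠-162.4° V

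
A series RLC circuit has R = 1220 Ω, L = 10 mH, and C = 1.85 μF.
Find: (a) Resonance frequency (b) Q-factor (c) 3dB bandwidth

Step 1 — Resonance condition Im(Z)=0 gives ω₀ = 1/√(LC).
Step 2 — ω₀ = 1/√(0.01·1.85e-06) = 7352 rad/s.
Step 3 — f₀ = ω₀/(2π) = 1170 Hz.
Step 4 — Series Q: Q = ω₀L/R = 7352·0.01/1220 = 0.06026.
Step 5 — 3dB bandwidth: Δω = ω₀/Q = 1.22e+05 rad/s; BW = Δω/(2π) = 1.942e+04 Hz.

(a) f₀ = 1170 Hz  (b) Q = 0.06026  (c) BW = 1.942e+04 Hz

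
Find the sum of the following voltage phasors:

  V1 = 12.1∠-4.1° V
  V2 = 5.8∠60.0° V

Step 1 — Convert each phasor to rectangular form:
  V1 = 12.1·(cos(-4.1°) + j·sin(-4.1°)) = 12.07 - j0.8651 V
  V2 = 5.8·(cos(60.0°) + j·sin(60.0°)) = 2.9 + j5.023 V
Step 2 — Sum components: V_total = 14.97 + j4.158 V.
Step 3 — Convert to polar: |V_total| = 15.54 V, ∠V_total = 15.5°.

V_total = 15.54∠15.5° V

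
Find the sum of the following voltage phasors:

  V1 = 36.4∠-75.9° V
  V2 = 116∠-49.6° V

Step 1 — Convert each phasor to rectangular form:
  V1 = 36.4·(cos(-75.9°) + j·sin(-75.9°)) = 8.868 - j35.3 V
  V2 = 116·(cos(-49.6°) + j·sin(-49.6°)) = 75.18 - j88.34 V
Step 2 — Sum components: V_total = 84.05 - j123.6 V.
Step 3 — Convert to polar: |V_total| = 149.5 V, ∠V_total = -55.8°.

V_total = 149.5∠-55.8° V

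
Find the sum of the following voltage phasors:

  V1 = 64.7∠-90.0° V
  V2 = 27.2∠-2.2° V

Step 1 — Convert each phasor to rectangular form:
  V1 = 64.7·(cos(-90.0°) + j·sin(-90.0°)) = 0 - j64.7 V
  V2 = 27.2·(cos(-2.2°) + j·sin(-2.2°)) = 27.18 - j1.044 V
Step 2 — Sum components: V_total = 27.18 - j65.74 V.
Step 3 — Convert to polar: |V_total| = 71.14 V, ∠V_total = -67.5°.

V_total = 71.14∠-67.5° V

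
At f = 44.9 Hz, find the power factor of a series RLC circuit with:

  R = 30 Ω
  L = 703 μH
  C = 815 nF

Step 1 — Angular frequency: ω = 2π·f = 2π·44.9 = 282.1 rad/s.
Step 2 — Component impedances:
  R: Z = R = 30 Ω
  L: Z = jωL = j·282.1·0.000703 = 0 + j0.1983 Ω
  C: Z = 1/(jωC) = -j/(ω·C) = 0 - j4349 Ω
Step 3 — Series combination: Z_total = R + L + C = 30 - j4349 Ω = 4349∠-89.6° Ω.
Step 4 — Power factor: PF = cos(φ) = Re(Z)/|Z| = 30/4349 = 0.006898.
Step 5 — Type: Im(Z) = -4349 ⇒ leading (phase φ = -89.6°).

PF = 0.006898 (leading, φ = -89.6°)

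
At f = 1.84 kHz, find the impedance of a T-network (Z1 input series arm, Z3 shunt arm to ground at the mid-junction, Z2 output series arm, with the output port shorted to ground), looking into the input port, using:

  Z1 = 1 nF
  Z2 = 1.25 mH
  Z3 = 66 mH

Step 1 — Angular frequency: ω = 2π·f = 2π·1840 = 1.156e+04 rad/s.
Step 2 — Component impedances:
  Z1: Z = 1/(jωC) = -j/(ω·C) = 0 - j8.65e+04 Ω
  Z2: Z = jωL = j·1.156e+04·0.00125 = 0 + j14.45 Ω
  Z3: Z = jωL = j·1.156e+04·0.066 = 0 + j763 Ω
Step 3 — With the output port shorted to ground, the output series arm Z2 runs from the junction to ground; the shunt arm Z3 also runs from the junction to ground. They appear in parallel: Z3 || Z2 = 0 + j14.18 Ω.
Step 4 — Series with input arm Z1: Z_in = Z1 + (Z3 || Z2) = 0 - j8.648e+04 Ω = 8.648e+04∠-90.0° Ω.

Z = 0 - j8.648e+04 Ω = 8.648e+04∠-90.0° Ω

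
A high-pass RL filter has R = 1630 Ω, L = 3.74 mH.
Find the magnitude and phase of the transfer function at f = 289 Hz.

Step 1 — Angular frequency: ω = 2π·289 = 1816 rad/s.
Step 2 — Transfer function: H(jω) = jωL/(R + jωL).
Step 3 — Numerator jωL = j·6.791; denominator R + jωL = 1630 + j6.791.
Step 4 — H = 1.736e-05 + j0.004166.
Step 5 — Magnitude: |H| = 0.004166 (-47.6 dB); phase: φ = 89.8°.

|H| = 0.004166 (-47.6 dB), φ = 89.8°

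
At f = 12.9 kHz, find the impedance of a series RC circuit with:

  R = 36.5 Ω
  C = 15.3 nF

Step 1 — Angular frequency: ω = 2π·f = 2π·1.29e+04 = 8.105e+04 rad/s.
Step 2 — Component impedances:
  R: Z = R = 36.5 Ω
  C: Z = 1/(jωC) = -j/(ω·C) = 0 - j806.4 Ω
Step 3 — Series combination: Z_total = R + C = 36.5 - j806.4 Ω = 807.2∠-87.4° Ω.

Z = 36.5 - j806.4 Ω = 807.2∠-87.4° Ω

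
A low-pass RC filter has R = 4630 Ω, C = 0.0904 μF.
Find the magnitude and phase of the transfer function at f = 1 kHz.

Step 1 — Angular frequency: ω = 2π·1000 = 6283 rad/s.
Step 2 — Transfer function: H(jω) = 1/(1 + jωRC).
Step 3 — Denominator: 1 + jωRC = 1 + j·6283·4630·9.04e-08 = 1 + j2.63.
Step 4 — H = 0.1263 - j0.3322.
Step 5 — Magnitude: |H| = 0.3554 (-9.0 dB); phase: φ = -69.2°.

|H| = 0.3554 (-9.0 dB), φ = -69.2°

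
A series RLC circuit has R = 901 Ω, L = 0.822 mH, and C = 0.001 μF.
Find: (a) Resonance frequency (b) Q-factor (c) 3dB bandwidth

Step 1 — Resonance: ω₀ = 1/√(LC) = 1/√(0.000822·1e-09) = 1.103e+06 rad/s.
Step 2 — f₀ = ω₀/(2π) = 1.755e+05 Hz.
Step 3 — Series Q: Q = ω₀L/R = 1.103e+06·0.000822/901 = 1.006.
Step 4 — Bandwidth: Δω = ω₀/Q = 1.096e+06 rad/s; BW = Δω/(2π) = 1.745e+05 Hz.

(a) f₀ = 1.755e+05 Hz  (b) Q = 1.006  (c) BW = 1.745e+05 Hz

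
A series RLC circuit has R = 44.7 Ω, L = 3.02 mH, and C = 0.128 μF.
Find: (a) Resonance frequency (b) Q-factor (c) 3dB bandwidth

Step 1 — Resonance: ω₀ = 1/√(LC) = 1/√(0.00302·1.28e-07) = 5.086e+04 rad/s.
Step 2 — f₀ = ω₀/(2π) = 8095 Hz.
Step 3 — Series Q: Q = ω₀L/R = 5.086e+04·0.00302/44.7 = 3.436.
Step 4 — Bandwidth: Δω = ω₀/Q = 1.48e+04 rad/s; BW = Δω/(2π) = 2356 Hz.

(a) f₀ = 8095 Hz  (b) Q = 3.436  (c) BW = 2356 Hz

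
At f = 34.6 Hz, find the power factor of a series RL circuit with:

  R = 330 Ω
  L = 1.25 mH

Step 1 — Angular frequency: ω = 2π·f = 2π·34.6 = 217.4 rad/s.
Step 2 — Component impedances:
  R: Z = R = 330 Ω
  L: Z = jωL = j·217.4·0.00125 = 0 + j0.2717 Ω
Step 3 — Series combination: Z_total = R + L = 330 + j0.2717 Ω = 330∠0.0° Ω.
Step 4 — Power factor: PF = cos(φ) = Re(Z)/|Z| = 330/330 = 1.
Step 5 — Type: Im(Z) = 0.2717 ⇒ lagging (phase φ = 0.0°).

PF = 1 (lagging, φ = 0.0°)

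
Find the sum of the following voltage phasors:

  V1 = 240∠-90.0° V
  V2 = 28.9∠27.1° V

Step 1 — Convert each phasor to rectangular form:
  V1 = 240·(cos(-90.0°) + j·sin(-90.0°)) = 0 - j240 V
  V2 = 28.9·(cos(27.1°) + j·sin(27.1°)) = 25.73 + j13.17 V
Step 2 — Sum components: V_total = 25.73 - j226.8 V.
Step 3 — Convert to polar: |V_total| = 228.3 V, ∠V_total = -83.5°.

V_total = 228.3∠-83.5° V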